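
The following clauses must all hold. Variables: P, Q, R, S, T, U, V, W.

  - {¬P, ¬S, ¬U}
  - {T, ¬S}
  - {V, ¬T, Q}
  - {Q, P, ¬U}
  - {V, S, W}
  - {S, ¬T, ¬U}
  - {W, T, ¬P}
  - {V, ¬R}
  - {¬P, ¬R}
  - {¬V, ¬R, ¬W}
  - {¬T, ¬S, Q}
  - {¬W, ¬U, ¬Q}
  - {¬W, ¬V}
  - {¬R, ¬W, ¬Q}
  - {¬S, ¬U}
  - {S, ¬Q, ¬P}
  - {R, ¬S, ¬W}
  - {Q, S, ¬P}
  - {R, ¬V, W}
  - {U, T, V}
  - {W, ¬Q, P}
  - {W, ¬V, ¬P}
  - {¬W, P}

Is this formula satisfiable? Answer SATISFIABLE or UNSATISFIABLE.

SATISFIABLE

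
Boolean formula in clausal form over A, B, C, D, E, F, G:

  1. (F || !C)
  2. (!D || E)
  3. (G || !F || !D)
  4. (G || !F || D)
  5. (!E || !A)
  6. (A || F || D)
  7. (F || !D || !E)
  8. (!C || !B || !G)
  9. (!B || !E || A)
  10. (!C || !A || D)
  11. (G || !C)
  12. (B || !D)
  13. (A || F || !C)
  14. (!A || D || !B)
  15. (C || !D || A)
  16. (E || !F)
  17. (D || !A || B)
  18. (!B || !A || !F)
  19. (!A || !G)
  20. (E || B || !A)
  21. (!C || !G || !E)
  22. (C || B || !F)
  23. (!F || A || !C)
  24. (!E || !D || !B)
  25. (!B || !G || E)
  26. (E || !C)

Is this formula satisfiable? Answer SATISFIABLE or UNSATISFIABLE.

A = True:
  propagation gives E=False, D=False, C=False, B=False; an empty clause results — contradiction.
A = False:
  C = True:
    propagation gives F=True; an empty clause results — contradiction.
  C = False:
    propagation gives D=False, F=True, G=True, E=True; an empty clause results — contradiction.
Every branch closes, so no satisfying assignment exists.

UNSATISFIABLE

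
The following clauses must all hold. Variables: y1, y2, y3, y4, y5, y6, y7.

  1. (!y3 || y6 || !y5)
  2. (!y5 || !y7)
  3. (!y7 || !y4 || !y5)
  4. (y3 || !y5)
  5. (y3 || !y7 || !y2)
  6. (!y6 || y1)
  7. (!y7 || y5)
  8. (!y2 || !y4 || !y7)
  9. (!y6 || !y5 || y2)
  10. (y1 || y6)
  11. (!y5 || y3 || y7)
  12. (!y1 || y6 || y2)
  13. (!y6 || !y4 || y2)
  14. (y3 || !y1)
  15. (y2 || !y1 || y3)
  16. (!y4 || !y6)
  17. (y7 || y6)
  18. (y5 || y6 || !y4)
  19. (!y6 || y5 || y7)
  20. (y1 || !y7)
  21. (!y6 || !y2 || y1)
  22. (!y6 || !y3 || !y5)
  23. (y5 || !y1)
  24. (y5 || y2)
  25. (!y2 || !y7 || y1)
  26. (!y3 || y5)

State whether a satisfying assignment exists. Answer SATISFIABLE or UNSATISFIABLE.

UNSATISFIABLE

y5 = True:
  propagation gives y7=False, y3=True, y6=True; an empty clause results — contradiction.
y5 = False:
  propagation gives y7=False, y6=True; an empty clause results — contradiction.
Every branch closes, so no satisfying assignment exists.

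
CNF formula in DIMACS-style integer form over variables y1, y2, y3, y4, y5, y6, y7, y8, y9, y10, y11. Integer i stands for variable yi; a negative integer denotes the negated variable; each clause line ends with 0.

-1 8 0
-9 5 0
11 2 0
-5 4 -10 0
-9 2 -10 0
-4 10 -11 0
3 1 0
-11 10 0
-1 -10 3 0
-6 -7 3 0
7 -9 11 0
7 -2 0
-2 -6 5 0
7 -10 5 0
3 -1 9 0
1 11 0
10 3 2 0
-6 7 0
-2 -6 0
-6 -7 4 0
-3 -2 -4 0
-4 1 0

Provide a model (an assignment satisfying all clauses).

y1 = True, y2 = True, y3 = False, y4 = True, y5 = True, y6 = False, y7 = True, y8 = True, y9 = True, y10 = False, y11 = False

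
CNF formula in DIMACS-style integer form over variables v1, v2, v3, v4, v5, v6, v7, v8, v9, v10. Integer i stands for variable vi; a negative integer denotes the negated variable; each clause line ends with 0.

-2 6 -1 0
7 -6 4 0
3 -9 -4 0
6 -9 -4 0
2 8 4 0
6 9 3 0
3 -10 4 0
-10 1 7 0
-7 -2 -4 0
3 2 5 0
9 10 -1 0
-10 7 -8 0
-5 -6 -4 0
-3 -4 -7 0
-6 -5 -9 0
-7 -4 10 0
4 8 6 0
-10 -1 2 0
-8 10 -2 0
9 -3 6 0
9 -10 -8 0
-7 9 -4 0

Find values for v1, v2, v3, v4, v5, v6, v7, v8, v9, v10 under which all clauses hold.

Set v1 = False and propagate.
Branch on v2: take v2 = True.
Branch on v3: take v3 = True.
The remaining clauses are satisfied by v4 = False, v5 = True, v6 = False, v7 = True, v8 = True, v9 = True, v10 = True.
Check each clause:
  1. (!v1 || v6 || !v2) — !v1 is true.
  2. (v7 || !v6 || v4) — !v6 is true.
  3. (!v4 || v3 || !v9) — v3 is true.
  4. (!v4 || v6 || !v9) — !v4 is true.
  5. (v4 || v8 || v2) — v8 is true.
  6. (v9 || v6 || v3) — v9 is true.
  7. (v3 || !v10 || v4) — v3 is true.
  8. (v7 || !v10 || v1) — v7 is true.
  9. (!v7 || !v4 || !v2) — !v4 is true.
  10. (v3 || v5 || v2) — v2 is true.
  11. (!v1 || v10 || v9) — v9 is true.
  12. (!v10 || !v8 || v7) — v7 is true.
  13. (!v6 || !v4 || !v5) — !v6 is true.
  14. (!v7 || !v3 || !v4) — !v4 is true.
  15. (!v6 || !v9 || !v5) — !v6 is true.
  16. (!v4 || v10 || !v7) — v10 is true.
  17. (v4 || v6 || v8) — v8 is true.
  18. (!v1 || v2 || !v10) — v2 is true.
  19. (!v2 || v10 || !v8) — v10 is true.
  20. (v6 || v9 || !v3) — v9 is true.
  21. (!v8 || v9 || !v10) — v9 is true.
  22. (!v4 || v9 || !v7) — v9 is true.

v1 = F, v2 = T, v3 = T, v4 = F, v5 = T, v6 = F, v7 = T, v8 = T, v9 = T, v10 = T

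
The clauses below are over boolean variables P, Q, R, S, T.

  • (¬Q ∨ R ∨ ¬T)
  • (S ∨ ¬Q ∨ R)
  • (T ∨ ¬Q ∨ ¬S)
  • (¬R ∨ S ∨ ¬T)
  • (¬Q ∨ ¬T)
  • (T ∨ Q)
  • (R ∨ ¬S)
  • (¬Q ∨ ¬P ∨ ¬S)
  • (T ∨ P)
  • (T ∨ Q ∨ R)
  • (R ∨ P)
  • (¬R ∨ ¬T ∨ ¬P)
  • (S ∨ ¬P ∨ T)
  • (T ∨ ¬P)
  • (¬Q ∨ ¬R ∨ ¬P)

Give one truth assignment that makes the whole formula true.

Branch on P: take P = False.
  then T is forced to True.
  then Q is forced to False.
  then R is forced to True.
  then S is forced to True.

P=False, Q=False, R=True, S=True, T=True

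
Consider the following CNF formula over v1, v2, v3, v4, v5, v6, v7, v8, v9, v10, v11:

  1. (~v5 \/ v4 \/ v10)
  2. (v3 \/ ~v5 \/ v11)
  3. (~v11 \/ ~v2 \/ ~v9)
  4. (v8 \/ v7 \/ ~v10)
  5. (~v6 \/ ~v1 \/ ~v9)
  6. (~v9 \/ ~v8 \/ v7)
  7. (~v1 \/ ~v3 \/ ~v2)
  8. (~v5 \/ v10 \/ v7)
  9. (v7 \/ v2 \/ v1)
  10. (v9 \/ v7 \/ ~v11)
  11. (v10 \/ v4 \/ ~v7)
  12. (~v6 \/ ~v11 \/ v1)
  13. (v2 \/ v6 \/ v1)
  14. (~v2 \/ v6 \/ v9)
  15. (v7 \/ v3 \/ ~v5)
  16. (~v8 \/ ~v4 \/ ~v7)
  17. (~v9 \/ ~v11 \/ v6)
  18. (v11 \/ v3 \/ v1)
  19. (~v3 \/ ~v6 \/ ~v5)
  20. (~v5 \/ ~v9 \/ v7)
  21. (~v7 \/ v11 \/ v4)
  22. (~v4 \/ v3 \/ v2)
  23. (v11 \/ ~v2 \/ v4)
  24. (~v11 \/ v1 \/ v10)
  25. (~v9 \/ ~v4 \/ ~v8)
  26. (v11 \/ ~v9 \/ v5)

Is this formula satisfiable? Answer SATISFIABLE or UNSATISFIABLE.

SATISFIABLE

Branch on v1: take v1 = True.
Set v2 = False and propagate.
Branch on v3: take v3 = True.
For the remaining variables, v4 = True, v5 = False, v6 = True, v7 = False, v8 = True, v9 = False, v10 = False, v11 = False works.
So v1=1, v2=0, v3=1, v4=1, v5=0, v6=1, v7=0, v8=1, v9=0, v10=0, v11=0 is a satisfying assignment.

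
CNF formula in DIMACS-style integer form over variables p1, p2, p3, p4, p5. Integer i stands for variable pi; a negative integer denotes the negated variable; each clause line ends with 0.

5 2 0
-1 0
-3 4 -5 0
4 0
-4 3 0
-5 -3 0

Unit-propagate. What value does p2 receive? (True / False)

(~p1) stands alone — p1 = False.
Unit clause (p4) sets p4 = True.
(p3 | ~p4): since p4 = True, the clause reduces to (p3). p3 = True.
(~p3 | ~p5): since p3 = True, the clause reduces to (~p5). p5 = False.
(p5 | p2) with p5 = False leaves only p2, so p2 = True.

True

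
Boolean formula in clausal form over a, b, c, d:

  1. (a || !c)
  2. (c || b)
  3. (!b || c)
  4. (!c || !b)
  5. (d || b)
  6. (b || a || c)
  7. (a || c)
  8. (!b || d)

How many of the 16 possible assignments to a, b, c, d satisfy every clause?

Satisfying assignments:
  a=1 b=0 c=1 d=1
Count: 1.

1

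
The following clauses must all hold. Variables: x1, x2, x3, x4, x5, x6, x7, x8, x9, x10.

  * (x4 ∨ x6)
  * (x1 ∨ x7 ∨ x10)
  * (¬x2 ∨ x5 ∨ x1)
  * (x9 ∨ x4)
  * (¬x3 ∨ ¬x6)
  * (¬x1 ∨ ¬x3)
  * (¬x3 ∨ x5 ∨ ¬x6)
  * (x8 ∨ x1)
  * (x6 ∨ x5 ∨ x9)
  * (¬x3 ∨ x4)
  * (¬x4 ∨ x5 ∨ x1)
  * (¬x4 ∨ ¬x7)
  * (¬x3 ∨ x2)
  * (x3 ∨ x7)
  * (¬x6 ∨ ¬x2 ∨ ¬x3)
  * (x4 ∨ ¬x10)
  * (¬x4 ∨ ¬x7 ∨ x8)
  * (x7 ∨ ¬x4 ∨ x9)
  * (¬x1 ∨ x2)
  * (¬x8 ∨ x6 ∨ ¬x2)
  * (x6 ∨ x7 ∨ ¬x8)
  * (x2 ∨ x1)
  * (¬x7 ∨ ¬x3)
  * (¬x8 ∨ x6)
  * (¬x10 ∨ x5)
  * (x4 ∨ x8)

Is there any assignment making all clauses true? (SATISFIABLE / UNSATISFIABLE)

Pure literal: x5 appears only positively; assign x5 = True.
Pure literal: x9 appears only positively; assign x9 = True.
Branch on x1: take x1 = False.
  then x8 is forced to True.
  then x2 is forced to True.
  then x6 is forced to True.
  then x3 is forced to False.
  then x7 is forced to True.
  then x4 is forced to False.
  then x10 is forced to False.
So x1=F, x2=T, x3=F, x4=F, x5=T, x6=T, x7=T, x8=T, x9=T, x10=F is a satisfying assignment.

SATISFIABLE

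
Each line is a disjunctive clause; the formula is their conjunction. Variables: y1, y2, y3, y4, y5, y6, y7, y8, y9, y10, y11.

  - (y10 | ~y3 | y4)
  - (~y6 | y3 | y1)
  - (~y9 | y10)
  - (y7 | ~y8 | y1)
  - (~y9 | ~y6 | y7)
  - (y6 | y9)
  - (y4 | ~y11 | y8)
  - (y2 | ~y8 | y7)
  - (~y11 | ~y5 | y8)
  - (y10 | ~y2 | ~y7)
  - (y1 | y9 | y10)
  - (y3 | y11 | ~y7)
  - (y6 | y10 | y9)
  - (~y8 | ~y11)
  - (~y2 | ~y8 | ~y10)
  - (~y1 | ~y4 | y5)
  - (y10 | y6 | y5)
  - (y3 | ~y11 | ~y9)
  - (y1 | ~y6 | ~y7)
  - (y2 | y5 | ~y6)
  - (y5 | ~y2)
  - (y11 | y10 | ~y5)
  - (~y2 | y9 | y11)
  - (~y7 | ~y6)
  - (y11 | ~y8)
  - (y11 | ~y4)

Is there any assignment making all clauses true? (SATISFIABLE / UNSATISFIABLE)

SATISFIABLE

Set y1 = True and propagate.
The remaining clauses are satisfied by y2 = False, y3 = True, y4 = False, y5 = False, y6 = False, y7 = True, y8 = False, y9 = True, y10 = True, y11 = False.
Every clause has at least one true literal under this assignment.
So y1=T, y2=F, y3=T, y4=F, y5=F, y6=F, y7=T, y8=F, y9=T, y10=T, y11=F is a satisfying assignment.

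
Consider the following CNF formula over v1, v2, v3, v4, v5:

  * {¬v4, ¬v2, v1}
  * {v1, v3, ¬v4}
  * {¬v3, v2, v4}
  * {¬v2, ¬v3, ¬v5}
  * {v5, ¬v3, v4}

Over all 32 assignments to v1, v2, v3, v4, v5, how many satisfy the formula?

17

Split on v3, then v4.
  v3=T, v4=T: 5 of the 8 assignments to (v1,v2,v5) work.
  v3=T, v4=F: a clause becomes empty — 0.
  v3=F, v4=T: remaining (v1,v2,v5) ∈ {(T,F,F); (T,F,T); (T,T,F); (T,T,T)} — 4.
  v3=F, v4=F: v1, v2, v5 free → 2^3 = 8.
Total: 5 + 0 + 4 + 8 = 17.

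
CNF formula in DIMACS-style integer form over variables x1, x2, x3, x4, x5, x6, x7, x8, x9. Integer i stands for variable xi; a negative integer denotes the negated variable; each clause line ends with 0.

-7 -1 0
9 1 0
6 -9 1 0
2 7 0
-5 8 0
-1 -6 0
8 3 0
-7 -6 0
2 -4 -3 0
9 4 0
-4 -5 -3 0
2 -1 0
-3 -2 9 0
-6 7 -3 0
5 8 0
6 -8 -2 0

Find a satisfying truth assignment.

Try x1 = False.
  then x9 is forced to True.
  then x6 is forced to True.
  then x7 is forced to False.
  then x2 is forced to True.
  then x3 is forced to False.
  then x8 is forced to True.
x4, x5 are now unconstrained; take x4 = False, x5 = True.
Check each clause:
  1. (!x1 || !x7) — !x7 is true.
  2. (x9 || x1) — x9 is true.
  3. (!x9 || x6 || x1) — x6 is true.
  4. (x2 || x7) — x2 is true.
  5. (!x5 || x8) — x8 is true.
  6. (!x1 || !x6) — !x1 is true.
  7. (x8 || x3) — x8 is true.
  8. (!x6 || !x7) — !x7 is true.
  9. (!x3 || !x4 || x2) — x2 is true.
  10. (x9 || x4) — x9 is true.
  11. (!x3 || !x5 || !x4) — !x4 is true.
  12. (!x1 || x2) — x2 is true.
  13. (x9 || !x2 || !x3) — x9 is true.
  14. (!x6 || x7 || !x3) — !x3 is true.
  15. (x5 || x8) — x8 is true.
  16. (x6 || !x2 || !x8) — x6 is true.

x1 = F, x2 = T, x3 = F, x4 = F, x5 = T, x6 = T, x7 = F, x8 = T, x9 = T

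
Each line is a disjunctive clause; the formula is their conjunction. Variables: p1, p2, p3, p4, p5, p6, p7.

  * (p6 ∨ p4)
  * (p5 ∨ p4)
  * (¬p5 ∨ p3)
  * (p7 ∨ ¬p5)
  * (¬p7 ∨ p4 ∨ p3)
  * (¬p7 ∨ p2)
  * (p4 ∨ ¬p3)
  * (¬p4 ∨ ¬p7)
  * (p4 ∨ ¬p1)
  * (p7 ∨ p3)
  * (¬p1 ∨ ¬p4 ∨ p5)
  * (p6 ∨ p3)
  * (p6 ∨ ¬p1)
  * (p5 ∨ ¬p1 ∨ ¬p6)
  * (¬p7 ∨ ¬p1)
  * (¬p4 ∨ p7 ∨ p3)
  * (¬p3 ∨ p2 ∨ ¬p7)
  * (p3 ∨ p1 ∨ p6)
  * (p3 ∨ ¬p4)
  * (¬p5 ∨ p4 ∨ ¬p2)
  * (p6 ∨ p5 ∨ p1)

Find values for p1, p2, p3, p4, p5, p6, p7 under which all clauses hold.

p1=False, p2=True, p3=True, p4=True, p5=False, p6=True, p7=False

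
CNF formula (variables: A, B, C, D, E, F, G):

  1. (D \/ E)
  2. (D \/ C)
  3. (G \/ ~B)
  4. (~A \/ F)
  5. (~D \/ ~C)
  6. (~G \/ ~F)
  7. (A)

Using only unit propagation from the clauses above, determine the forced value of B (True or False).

(A) stands alone — A = True.
(~A \/ F) with A = True leaves only F, so F = True.
(~G \/ ~F): since F = True, the clause reduces to (~G). G = False.
(G \/ ~B) with G = False leaves only ~B, so B = False.

False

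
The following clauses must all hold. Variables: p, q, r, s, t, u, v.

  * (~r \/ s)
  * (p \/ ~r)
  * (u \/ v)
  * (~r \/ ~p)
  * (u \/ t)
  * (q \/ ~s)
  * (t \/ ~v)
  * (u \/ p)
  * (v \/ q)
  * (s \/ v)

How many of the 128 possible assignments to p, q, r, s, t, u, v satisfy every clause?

13

Split on v, then p.
  v=T, p=T: u free; 3 ways for (q,r,s,t) × 2^1 = 6.
  v=T, p=F: remaining (q,r,s,t,u) ∈ {(F,F,F,T,T); (T,F,F,T,T); (T,F,T,T,T)} — 3.
  v=F, p=T: remaining (q,r,s,t,u) ∈ {(T,F,T,F,T); (T,F,T,T,T)} — 2.
  v=F, p=F: remaining (q,r,s,t,u) ∈ {(T,F,T,F,T); (T,F,T,T,T)} — 2.
Total: 6 + 3 + 2 + 2 = 13.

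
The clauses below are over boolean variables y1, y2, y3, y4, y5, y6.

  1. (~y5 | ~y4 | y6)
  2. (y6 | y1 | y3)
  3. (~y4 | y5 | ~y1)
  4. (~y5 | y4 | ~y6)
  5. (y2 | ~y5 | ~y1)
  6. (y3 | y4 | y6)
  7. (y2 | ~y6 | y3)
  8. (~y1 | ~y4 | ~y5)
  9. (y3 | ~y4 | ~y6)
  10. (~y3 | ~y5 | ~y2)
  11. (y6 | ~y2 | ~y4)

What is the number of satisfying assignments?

15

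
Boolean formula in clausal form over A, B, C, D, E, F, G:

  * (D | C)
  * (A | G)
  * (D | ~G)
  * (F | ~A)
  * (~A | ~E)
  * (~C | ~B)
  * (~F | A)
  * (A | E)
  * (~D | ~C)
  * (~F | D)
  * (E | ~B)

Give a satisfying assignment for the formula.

A = T, B = F, C = F, D = T, E = F, F = T, G = T

Check each clause:
  1. (D | C) — D is true.
  2. (G | A) — A is true.
  3. (D | ~G) — D is true.
  4. (~A | F) — F is true.
  5. (~A | ~E) — ~E is true.
  6. (~C | ~B) — ~C is true.
  7. (A | ~F) — A is true.
  8. (A | E) — A is true.
  9. (~D | ~C) — ~C is true.
  10. (~F | D) — D is true.
  11. (E | ~B) — ~B is true.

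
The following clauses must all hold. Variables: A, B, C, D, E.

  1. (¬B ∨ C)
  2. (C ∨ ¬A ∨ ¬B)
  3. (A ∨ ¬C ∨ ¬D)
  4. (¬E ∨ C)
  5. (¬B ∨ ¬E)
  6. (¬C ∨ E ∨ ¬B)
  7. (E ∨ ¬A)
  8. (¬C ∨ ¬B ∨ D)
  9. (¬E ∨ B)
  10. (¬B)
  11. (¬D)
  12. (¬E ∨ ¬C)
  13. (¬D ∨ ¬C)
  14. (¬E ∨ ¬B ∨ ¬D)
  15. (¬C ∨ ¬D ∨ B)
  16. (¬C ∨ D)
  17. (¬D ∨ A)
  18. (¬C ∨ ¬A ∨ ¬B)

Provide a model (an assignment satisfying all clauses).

A=False, B=False, C=False, D=False, E=False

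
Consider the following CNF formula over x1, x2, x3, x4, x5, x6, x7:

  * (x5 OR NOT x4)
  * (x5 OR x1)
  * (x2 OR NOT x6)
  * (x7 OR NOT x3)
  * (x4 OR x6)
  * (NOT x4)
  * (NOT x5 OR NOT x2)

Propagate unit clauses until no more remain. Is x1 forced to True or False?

Unit clause (NOT x4) sets x4 = False.
(x6 OR x4) with x4 = False leaves only x6, so x6 = True.
From (x2 OR NOT x6) and x6 = True: x2 = True.
From (NOT x5 OR NOT x2) and x2 = True: x5 = False.
From (x1 OR x5) and x5 = False: x1 = True.

True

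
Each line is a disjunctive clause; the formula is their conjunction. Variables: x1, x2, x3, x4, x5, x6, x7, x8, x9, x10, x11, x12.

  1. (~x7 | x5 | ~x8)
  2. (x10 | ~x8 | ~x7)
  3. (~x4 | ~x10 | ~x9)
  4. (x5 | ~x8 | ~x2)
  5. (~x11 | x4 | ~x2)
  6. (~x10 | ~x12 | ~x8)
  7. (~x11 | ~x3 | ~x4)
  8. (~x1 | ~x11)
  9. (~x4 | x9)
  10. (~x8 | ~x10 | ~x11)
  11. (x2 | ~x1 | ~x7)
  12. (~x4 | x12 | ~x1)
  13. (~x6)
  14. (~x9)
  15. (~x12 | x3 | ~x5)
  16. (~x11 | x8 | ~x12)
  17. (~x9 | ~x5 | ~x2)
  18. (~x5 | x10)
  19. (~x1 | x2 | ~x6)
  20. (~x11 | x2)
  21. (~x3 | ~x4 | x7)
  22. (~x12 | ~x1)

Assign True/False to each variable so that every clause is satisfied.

(~x6) is a unit clause, so x6 = False.
Unit propagation: (~x9) forces x9 = False.
(~x4) is a unit clause, so x4 = False.
x1 occurs only negated in the remaining clauses — set x1 = False.
x7 occurs only negated in the remaining clauses — set x7 = False.
Set x2 = True and propagate.
  then x11 is forced to False.
Try x3 = False.
Branch on x5: take x5 = False.
  then x8 is forced to False.
x10, x12 are now unconstrained; take x10 = False, x12 = True.

x1=F  x2=T  x3=F  x4=F  x5=F  x6=F  x7=F  x8=F  x9=F  x10=F  x11=F  x12=T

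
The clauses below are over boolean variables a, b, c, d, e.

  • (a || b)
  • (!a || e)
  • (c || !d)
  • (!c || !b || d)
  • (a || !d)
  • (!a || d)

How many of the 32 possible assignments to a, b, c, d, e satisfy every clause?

Satisfying assignments:
  a=F b=T c=F d=F e=F
  a=F b=T c=F d=F e=T
  a=T b=F c=T d=T e=T
  a=T b=T c=T d=T e=T
Count: 4.

4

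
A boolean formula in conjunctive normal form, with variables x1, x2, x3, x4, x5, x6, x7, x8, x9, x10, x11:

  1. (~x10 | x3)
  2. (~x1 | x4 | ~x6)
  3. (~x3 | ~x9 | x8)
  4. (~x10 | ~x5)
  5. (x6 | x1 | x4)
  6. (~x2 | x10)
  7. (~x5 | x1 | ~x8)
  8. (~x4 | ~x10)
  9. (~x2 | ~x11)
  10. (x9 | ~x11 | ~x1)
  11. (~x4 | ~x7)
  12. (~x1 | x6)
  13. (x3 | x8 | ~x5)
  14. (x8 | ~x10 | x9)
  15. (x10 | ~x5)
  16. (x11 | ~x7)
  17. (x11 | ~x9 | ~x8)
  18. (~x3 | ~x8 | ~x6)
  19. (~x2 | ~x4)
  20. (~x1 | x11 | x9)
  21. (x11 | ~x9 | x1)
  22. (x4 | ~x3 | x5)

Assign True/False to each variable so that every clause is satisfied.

x1=0, x2=0, x3=0, x4=0, x5=0, x6=1, x7=0, x8=0, x9=1, x10=0, x11=1

Check each clause:
  1. (~x10 | x3) — ~x10 is true.
  2. (~x1 | x4 | ~x6) — ~x1 is true.
  3. (~x3 | x8 | ~x9) — ~x3 is true.
  4. (~x10 | ~x5) — ~x5 is true.
  5. (x6 | x4 | x1) — x6 is true.
  6. (~x2 | x10) — ~x2 is true.
  7. (~x5 | ~x8 | x1) — ~x8 is true.
  8. (~x10 | ~x4) — ~x4 is true.
  9. (~x2 | ~x11) — ~x2 is true.
  10. (x9 | ~x11 | ~x1) — x9 is true.
  11. (~x7 | ~x4) — ~x7 is true.
  12. (~x1 | x6) — x6 is true.
  13. (x3 | x8 | ~x5) — ~x5 is true.
  14. (x8 | ~x10 | x9) — x9 is true.
  15. (~x5 | x10) — ~x5 is true.
  16. (~x7 | x11) — ~x7 is true.
  17. (~x9 | x11 | ~x8) — ~x8 is true.
  18. (~x6 | ~x3 | ~x8) — ~x8 is true.
  19. (~x4 | ~x2) — ~x4 is true.
  20. (~x1 | x9 | x11) — x9 is true.
  21. (x1 | ~x9 | x11) — x11 is true.
  22. (x5 | ~x3 | x4) — ~x3 is true.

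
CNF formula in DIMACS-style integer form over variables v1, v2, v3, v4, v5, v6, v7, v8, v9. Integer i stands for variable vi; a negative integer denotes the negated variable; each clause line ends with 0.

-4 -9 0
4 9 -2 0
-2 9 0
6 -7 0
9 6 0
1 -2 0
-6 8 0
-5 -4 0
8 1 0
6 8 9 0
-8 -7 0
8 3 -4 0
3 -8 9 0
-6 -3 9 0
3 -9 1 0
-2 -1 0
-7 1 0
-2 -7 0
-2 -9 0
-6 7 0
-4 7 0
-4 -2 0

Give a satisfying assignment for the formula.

Pure literal: v2 appears only negated; assign v2 = False.
Try v1 = True.
Try v3 = False.
For the remaining variables, v4 = False, v5 = True, v6 = False, v7 = False, v8 = True, v9 = True works.

v1=1  v2=0  v3=0  v4=0  v5=1  v6=0  v7=0  v8=1  v9=1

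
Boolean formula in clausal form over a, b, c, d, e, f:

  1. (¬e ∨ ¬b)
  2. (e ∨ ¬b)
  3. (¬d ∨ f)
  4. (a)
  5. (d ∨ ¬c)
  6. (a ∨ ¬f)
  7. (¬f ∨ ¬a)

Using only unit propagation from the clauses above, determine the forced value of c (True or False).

False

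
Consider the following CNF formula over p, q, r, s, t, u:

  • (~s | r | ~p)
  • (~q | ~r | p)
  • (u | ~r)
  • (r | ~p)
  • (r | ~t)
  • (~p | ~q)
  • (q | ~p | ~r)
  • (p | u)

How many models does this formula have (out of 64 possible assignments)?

Case analysis on p and r:
  p=1, r=1: a clause becomes empty — 0.
  p=1, r=0: a clause becomes empty — 0.
  p=0, r=1: remaining (q,s,t,u) ∈ {(0,0,0,1); (0,0,1,1); (0,1,0,1); (0,1,1,1)} — 4.
  p=0, r=0: remaining (q,s,t,u) ∈ {(0,0,0,1); (0,1,0,1); (1,0,0,1); (1,1,0,1)} — 4.
Total: 0 + 0 + 4 + 4 = 8.

8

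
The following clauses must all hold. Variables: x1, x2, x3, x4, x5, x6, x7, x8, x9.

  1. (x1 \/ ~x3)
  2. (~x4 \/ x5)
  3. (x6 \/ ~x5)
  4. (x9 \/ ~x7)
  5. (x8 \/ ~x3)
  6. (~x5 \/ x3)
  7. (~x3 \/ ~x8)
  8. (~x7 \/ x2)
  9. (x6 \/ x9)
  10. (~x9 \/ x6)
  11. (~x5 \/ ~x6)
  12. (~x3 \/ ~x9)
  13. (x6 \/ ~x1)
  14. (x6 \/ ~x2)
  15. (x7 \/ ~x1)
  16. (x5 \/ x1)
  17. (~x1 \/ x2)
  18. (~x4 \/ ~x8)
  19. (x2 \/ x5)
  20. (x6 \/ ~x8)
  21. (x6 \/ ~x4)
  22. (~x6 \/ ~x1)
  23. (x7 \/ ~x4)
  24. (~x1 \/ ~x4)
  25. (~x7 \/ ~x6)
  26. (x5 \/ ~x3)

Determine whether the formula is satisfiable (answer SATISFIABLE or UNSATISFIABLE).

x6 = True:
  propagation gives x5=False, x4=False, x1=True; an empty clause results — contradiction.
x6 = False:
  propagation gives x5=False, x4=False, x9=True; an empty clause results — contradiction.
Every branch closes, so no satisfying assignment exists.

UNSATISFIABLE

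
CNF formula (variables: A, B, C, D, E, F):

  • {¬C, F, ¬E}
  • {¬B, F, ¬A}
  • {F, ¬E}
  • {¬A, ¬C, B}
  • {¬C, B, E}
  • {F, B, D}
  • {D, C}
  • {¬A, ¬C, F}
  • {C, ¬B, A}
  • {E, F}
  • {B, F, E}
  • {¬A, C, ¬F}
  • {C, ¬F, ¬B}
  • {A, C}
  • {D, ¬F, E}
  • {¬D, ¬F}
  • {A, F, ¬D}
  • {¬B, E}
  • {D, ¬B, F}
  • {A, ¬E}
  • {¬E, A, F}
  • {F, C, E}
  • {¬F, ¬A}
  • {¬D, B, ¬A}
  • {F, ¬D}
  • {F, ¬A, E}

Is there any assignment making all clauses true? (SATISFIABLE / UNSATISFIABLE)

F = True:
  propagation gives D=False, C=True, E=True, A=True; an empty clause results — contradiction.
F = False:
  propagation gives E=False; an empty clause results — contradiction.
Every branch closes, so no satisfying assignment exists.

UNSATISFIABLE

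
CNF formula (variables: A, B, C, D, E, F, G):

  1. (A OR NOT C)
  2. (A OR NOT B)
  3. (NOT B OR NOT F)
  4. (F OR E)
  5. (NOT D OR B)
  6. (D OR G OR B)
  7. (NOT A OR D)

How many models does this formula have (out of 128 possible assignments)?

Case analysis on B and A:
  B=1, A=1: remaining (C,D,E,F,G) ∈ {(0,1,1,0,0); (0,1,1,0,1); (1,1,1,0,0); (1,1,1,0,1)} — 4.
  B=1, A=0: a clause becomes empty — 0.
  B=0, A=1: a clause becomes empty — 0.
  B=0, A=0: remaining (C,D,E,F,G) ∈ {(0,0,0,1,1); (0,0,1,0,1); (0,0,1,1,1)} — 3.
Total: 4 + 0 + 0 + 3 = 7.

7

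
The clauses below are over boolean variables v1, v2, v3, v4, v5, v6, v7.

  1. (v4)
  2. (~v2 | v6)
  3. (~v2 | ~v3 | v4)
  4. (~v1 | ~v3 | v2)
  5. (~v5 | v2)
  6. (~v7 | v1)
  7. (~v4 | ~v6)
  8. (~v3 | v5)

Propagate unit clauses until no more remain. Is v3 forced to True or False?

False

Unit clause (v4) sets v4 = True.
(~v4 | ~v6) with v4 = True leaves only ~v6, so v6 = False.
From (~v2 | v6) and v6 = False: v2 = False.
(~v5 | v2): since v2 = False, the clause reduces to (~v5). v5 = False.
In (v5 | ~v3), v5 is now false; ~v3 must hold, so v3 = False.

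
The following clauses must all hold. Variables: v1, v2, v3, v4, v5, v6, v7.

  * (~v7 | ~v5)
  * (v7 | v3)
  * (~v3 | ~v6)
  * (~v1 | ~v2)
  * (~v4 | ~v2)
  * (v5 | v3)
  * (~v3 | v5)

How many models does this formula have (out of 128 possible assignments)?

The models are:
  v1=F v2=F v3=T v4=F v5=T v6=F v7=F
  v1=F v2=F v3=T v4=T v5=T v6=F v7=F
  v1=F v2=T v3=T v4=F v5=T v6=F v7=F
  v1=T v2=F v3=T v4=F v5=T v6=F v7=F
  v1=T v2=F v3=T v4=T v5=T v6=F v7=F
That's 5 in total.

5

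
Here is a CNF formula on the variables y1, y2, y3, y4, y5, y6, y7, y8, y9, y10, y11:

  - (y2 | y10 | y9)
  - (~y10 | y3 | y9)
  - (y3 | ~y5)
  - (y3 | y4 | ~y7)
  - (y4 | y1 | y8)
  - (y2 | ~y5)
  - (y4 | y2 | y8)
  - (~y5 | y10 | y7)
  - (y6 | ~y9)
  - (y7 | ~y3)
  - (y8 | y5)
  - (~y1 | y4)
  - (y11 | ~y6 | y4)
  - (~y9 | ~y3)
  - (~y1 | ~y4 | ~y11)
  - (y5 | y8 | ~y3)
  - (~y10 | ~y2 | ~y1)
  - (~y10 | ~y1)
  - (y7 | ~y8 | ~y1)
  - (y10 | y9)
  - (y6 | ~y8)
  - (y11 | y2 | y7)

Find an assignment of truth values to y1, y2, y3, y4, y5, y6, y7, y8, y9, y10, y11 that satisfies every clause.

y1=F  y2=T  y3=F  y4=T  y5=F  y6=T  y7=T  y8=T  y9=T  y10=F  y11=F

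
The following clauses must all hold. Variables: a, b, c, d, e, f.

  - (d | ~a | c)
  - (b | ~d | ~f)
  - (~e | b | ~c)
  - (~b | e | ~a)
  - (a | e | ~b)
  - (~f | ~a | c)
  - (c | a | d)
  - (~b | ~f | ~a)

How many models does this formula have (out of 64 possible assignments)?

19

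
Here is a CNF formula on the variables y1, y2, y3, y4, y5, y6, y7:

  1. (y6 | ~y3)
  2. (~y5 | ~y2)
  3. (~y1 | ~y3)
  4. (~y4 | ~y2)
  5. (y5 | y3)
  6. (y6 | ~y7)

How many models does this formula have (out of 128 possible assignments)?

Case analysis on y3 and y2:
  y3=T, y2=T: remaining (y1,y4,y5,y6,y7) ∈ {(F,F,F,T,F); (F,F,F,T,T)} — 2.
  y3=T, y2=F: forces y1=F; y6=T; y4, y5, y7 free → 2^3 = 8.
  y3=F, y2=T: a clause becomes empty — 0.
  y3=F, y2=F: y1, y4 free; 3 ways for (y5,y6,y7) × 2^2 = 12.
Total: 2 + 8 + 0 + 12 = 22.

22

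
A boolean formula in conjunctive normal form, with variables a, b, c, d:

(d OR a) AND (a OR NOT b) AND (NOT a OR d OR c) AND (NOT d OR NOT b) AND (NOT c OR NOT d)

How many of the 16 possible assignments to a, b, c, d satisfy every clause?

4

Satisfying assignments:
  a=0 b=0 c=0 d=1
  a=1 b=0 c=0 d=1
  a=1 b=0 c=1 d=0
  a=1 b=1 c=1 d=0
That's 4 in total.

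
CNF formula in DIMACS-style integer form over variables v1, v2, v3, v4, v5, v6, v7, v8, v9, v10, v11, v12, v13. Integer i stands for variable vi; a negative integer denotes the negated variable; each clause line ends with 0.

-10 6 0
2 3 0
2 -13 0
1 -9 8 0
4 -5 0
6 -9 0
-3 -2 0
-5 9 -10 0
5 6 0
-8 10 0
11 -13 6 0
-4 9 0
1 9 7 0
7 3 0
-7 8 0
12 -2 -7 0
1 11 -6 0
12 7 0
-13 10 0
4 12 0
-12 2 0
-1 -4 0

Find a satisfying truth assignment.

v1=1  v2=1  v3=0  v4=0  v5=0  v6=1  v7=1  v8=1  v9=0  v10=1  v11=0  v12=1  v13=0

Pure literal: v13 appears only negated; assign v13 = False.
Set v1 = True and propagate.
  then v4 is forced to False.
  then v5 is forced to False.
  then v6 is forced to True.
  then v12 is forced to True.
  then v2 is forced to True.
  then v3 is forced to False.
  then v7 is forced to True.
  then v8 is forced to True.
  then v10 is forced to True.
v9, v11 are now unconstrained; take v9 = False, v11 = False.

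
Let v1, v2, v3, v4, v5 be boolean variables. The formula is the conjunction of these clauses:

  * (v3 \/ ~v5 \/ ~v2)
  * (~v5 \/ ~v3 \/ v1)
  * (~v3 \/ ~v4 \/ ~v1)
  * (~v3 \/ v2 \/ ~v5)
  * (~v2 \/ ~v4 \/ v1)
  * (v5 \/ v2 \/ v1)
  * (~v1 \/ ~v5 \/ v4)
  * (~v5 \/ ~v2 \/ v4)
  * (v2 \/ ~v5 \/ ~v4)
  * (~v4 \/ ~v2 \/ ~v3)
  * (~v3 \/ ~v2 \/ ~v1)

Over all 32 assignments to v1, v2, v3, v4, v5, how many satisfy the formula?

Case analysis on v2 and v5:
  v2=1, v5=1: a clause becomes empty — 0.
  v2=1, v5=0: remaining (v1,v3,v4) ∈ {(0,0,0); (0,1,0); (1,0,0); (1,0,1)} — 4.
  v2=0, v5=1: remaining (v1,v3,v4) ∈ {(0,0,0)} — 1.
  v2=0, v5=0: remaining (v1,v3,v4) ∈ {(1,0,0); (1,0,1); (1,1,0)} — 3.
Total: 0 + 4 + 1 + 3 = 8.

8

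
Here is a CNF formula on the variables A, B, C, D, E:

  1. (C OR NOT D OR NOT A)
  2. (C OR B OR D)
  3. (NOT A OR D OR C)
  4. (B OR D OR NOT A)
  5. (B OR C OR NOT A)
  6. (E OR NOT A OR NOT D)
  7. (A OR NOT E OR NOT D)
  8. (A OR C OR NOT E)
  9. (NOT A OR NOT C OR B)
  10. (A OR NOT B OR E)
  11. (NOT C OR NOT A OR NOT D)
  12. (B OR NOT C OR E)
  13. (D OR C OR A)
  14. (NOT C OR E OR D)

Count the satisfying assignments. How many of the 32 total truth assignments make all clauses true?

4

Satisfying assignments:
  A=0 B=0 C=0 D=1 E=0
  A=0 B=0 C=1 D=0 E=1
  A=0 B=1 C=1 D=0 E=1
  A=1 B=1 C=1 D=0 E=1
That's 4 in total.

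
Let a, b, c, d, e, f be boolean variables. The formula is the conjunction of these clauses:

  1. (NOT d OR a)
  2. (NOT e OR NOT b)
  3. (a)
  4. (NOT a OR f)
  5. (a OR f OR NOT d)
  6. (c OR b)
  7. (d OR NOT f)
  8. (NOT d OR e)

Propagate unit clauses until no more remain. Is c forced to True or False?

True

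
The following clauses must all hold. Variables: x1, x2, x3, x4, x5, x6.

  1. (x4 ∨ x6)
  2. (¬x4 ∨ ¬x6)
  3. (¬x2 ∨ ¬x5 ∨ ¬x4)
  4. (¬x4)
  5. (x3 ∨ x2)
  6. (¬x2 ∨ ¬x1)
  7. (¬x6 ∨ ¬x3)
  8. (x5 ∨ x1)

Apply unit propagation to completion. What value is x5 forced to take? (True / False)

True

Unit clause (¬x4) sets x4 = False.
(x4 ∨ x6): since x4 = False, the clause reduces to (x6). x6 = True.
From (¬x6 ∨ ¬x3) and x6 = True: x3 = False.
(x2 ∨ x3): since x3 = False, the clause reduces to (x2). x2 = True.
(¬x1 ∨ ¬x2): since x2 = True, the clause reduces to (¬x1). x1 = False.
In (x5 ∨ x1), x1 is now false; x5 must hold, so x5 = True.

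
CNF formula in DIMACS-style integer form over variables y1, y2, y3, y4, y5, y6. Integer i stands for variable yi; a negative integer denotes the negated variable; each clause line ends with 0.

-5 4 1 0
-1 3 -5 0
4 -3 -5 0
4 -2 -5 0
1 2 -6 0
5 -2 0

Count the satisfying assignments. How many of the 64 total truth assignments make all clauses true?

Split on y5, then y1.
  y5=1, y1=1: remaining (y2,y3,y4,y6) ∈ {(0,1,1,0); (0,1,1,1); (1,1,1,0); (1,1,1,1)} — 4.
  y5=1, y1=0: y3 free; 3 ways for (y2,y4,y6) × 2^1 = 6.
  y5=0, y1=1: forces y2=0; y3, y4, y6 free → 2^3 = 8.
  y5=0, y1=0: remaining (y2,y3,y4,y6) ∈ {(0,0,0,0); (0,0,1,0); (0,1,0,0); (0,1,1,0)} — 4.
Total: 4 + 6 + 8 + 4 = 22.

22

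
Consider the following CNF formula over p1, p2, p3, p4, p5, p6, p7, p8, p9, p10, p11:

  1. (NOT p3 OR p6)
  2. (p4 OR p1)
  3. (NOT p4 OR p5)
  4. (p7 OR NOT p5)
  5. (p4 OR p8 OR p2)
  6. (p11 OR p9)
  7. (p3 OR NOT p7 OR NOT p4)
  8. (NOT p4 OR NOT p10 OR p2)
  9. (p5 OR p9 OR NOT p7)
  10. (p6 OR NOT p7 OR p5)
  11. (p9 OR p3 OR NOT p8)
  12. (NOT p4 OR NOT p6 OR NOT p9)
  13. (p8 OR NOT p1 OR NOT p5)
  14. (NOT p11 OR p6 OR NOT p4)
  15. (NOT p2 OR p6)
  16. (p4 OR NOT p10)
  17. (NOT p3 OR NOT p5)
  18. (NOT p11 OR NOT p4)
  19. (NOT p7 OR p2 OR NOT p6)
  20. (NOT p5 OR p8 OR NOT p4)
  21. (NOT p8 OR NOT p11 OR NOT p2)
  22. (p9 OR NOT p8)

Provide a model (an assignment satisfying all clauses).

p1=T, p2=T, p3=T, p4=F, p5=F, p6=T, p7=F, p8=F, p9=F, p10=F, p11=T

Pure literal: p10 appears only negated; assign p10 = False.
Try p1 = True.
Branch on p2: take p2 = True.
  then p6 is forced to True.
The remaining clauses are satisfied by p3 = True, p4 = False, p5 = False, p7 = False, p8 = False, p9 = False, p11 = True.
Every clause has at least one true literal under this assignment.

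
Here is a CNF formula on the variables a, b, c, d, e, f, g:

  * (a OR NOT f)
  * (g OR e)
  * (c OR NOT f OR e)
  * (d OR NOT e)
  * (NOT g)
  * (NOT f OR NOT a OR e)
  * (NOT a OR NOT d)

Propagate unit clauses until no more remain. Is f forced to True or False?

False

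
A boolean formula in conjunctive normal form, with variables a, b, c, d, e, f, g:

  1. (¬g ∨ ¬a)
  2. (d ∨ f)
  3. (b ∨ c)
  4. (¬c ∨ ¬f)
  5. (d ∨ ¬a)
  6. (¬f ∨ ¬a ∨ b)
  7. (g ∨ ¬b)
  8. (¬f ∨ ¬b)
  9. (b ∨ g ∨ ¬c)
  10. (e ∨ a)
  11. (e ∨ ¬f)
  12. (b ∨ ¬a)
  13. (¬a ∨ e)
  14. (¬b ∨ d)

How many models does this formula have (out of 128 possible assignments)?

3

The models are:
  a=F b=F c=T d=T e=T f=F g=T
  a=F b=T c=F d=T e=T f=F g=T
  a=F b=T c=T d=T e=T f=F g=T
That's 3 in total.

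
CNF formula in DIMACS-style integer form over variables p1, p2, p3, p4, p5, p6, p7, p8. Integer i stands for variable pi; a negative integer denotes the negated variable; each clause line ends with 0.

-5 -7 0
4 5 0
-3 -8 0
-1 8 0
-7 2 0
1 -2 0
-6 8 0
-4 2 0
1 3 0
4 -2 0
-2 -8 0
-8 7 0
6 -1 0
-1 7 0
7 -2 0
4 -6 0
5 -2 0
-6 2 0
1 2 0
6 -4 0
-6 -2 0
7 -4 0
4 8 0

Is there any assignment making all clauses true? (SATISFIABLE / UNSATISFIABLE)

UNSATISFIABLE

p2 = True:
  propagation gives p1=True, p8=True; an empty clause results — contradiction.
p2 = False:
  propagation gives p7=False, p4=False, p5=True, p8=False; an empty clause results — contradiction.
Every branch closes, so no satisfying assignment exists.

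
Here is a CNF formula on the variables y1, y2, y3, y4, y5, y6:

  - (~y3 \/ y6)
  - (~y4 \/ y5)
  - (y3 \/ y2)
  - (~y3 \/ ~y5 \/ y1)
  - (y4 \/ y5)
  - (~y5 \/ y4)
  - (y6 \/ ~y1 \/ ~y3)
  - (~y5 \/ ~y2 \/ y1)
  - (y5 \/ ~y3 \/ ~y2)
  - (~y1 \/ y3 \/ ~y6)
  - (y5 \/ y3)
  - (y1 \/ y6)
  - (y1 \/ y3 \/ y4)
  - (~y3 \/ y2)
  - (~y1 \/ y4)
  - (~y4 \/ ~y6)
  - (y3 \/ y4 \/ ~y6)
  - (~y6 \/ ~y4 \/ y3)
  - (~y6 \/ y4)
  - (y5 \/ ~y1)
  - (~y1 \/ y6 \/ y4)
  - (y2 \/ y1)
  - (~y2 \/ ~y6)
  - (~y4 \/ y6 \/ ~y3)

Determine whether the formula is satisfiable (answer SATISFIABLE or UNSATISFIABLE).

SATISFIABLE

Try y1 = True.
  then y4 is forced to True.
  then y5 is forced to True.
  then y6 is forced to False.
  then y3 is forced to False.
  then y2 is forced to True.
So y1=1, y2=1, y3=0, y4=1, y5=1, y6=0 is a satisfying assignment.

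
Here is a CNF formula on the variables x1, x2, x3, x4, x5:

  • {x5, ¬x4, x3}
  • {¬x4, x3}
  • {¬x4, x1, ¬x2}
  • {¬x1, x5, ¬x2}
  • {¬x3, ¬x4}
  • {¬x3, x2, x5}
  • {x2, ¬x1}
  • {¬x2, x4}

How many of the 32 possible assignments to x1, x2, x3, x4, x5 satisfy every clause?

Satisfying assignments:
  x1=0 x2=0 x3=0 x4=0 x5=0
  x1=0 x2=0 x3=0 x4=0 x5=1
  x1=0 x2=0 x3=1 x4=0 x5=1
That's 3 in total.

3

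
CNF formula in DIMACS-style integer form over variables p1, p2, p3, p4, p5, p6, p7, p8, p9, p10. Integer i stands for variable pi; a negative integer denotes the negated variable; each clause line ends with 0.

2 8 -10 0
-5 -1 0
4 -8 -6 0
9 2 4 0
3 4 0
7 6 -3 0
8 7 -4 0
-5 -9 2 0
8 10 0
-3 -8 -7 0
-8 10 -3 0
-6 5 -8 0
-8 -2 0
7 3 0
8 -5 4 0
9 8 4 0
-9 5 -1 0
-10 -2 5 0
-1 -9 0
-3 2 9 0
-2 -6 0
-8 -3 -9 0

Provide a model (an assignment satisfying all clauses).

p1=False, p2=False, p3=False, p4=True, p5=False, p6=False, p7=True, p8=True, p9=False, p10=False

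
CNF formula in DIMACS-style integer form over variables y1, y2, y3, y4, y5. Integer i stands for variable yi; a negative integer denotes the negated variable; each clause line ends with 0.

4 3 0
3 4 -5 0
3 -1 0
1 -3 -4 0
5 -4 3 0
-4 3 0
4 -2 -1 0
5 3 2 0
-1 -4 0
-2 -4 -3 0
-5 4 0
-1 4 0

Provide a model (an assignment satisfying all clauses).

Set y1 = False and propagate.
For the remaining variables, y2 = True, y3 = True, y4 = False, y5 = False works.
Every clause has at least one true literal under this assignment.

y1 = F, y2 = T, y3 = T, y4 = F, y5 = F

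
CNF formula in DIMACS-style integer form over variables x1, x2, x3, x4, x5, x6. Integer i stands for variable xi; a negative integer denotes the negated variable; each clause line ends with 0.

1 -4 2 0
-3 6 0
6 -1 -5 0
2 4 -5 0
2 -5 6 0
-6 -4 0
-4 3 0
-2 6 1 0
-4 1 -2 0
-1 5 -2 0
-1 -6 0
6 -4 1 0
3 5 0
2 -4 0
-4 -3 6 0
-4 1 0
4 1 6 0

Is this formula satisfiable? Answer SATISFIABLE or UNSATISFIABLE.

SATISFIABLE

Branch on x1: take x1 = False.
  then x4 is forced to False.
  then x6 is forced to True.
Set x2 = True and propagate.
For the remaining variables, x3 = False, x5 = True works.
So x1=False, x2=True, x3=False, x4=False, x5=True, x6=True is a satisfying assignment.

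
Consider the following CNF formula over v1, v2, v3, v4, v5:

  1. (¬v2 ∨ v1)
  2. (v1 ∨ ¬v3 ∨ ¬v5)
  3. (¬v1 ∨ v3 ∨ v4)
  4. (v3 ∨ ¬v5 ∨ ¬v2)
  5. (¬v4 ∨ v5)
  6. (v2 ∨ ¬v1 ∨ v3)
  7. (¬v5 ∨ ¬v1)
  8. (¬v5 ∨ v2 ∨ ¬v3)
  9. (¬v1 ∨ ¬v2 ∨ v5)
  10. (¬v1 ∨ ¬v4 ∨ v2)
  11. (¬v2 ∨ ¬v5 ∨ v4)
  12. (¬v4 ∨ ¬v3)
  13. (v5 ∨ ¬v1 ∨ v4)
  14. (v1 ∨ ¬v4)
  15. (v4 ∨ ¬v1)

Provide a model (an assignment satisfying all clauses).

v1=0  v2=0  v3=1  v4=0  v5=0

Check each clause:
  1. (v1 ∨ ¬v2) — ¬v2 is true.
  2. (v1 ∨ ¬v3 ∨ ¬v5) — ¬v5 is true.
  3. (v4 ∨ v3 ∨ ¬v1) — v3 is true.
  4. (¬v2 ∨ v3 ∨ ¬v5) — v3 is true.
  5. (¬v4 ∨ v5) — ¬v4 is true.
  6. (¬v1 ∨ v2 ∨ v3) — v3 is true.
  7. (¬v1 ∨ ¬v5) — ¬v5 is true.
  8. (¬v5 ∨ v2 ∨ ¬v3) — ¬v5 is true.
  9. (¬v1 ∨ v5 ∨ ¬v2) — ¬v1 is true.
  10. (¬v4 ∨ ¬v1 ∨ v2) — ¬v4 is true.
  11. (¬v2 ∨ v4 ∨ ¬v5) — ¬v5 is true.
  12. (¬v3 ∨ ¬v4) — ¬v4 is true.
  13. (v4 ∨ v5 ∨ ¬v1) — ¬v1 is true.
  14. (¬v4 ∨ v1) — ¬v4 is true.
  15. (¬v1 ∨ v4) — ¬v1 is true.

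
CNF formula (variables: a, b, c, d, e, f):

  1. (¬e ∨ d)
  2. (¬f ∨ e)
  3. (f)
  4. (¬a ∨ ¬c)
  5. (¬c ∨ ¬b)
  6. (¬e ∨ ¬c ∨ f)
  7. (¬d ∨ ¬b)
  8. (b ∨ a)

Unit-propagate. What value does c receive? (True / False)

(f) stands alone — f = True.
(e ∨ ¬f): since f = True, the clause reduces to (e). e = True.
(¬e ∨ d): since e = True, the clause reduces to (d). d = True.
(¬b ∨ ¬d): since d = True, the clause reduces to (¬b). b = False.
(b ∨ a) with b = False leaves only a, so a = True.
(¬a ∨ ¬c) with a = True leaves only ¬c, so c = False.

False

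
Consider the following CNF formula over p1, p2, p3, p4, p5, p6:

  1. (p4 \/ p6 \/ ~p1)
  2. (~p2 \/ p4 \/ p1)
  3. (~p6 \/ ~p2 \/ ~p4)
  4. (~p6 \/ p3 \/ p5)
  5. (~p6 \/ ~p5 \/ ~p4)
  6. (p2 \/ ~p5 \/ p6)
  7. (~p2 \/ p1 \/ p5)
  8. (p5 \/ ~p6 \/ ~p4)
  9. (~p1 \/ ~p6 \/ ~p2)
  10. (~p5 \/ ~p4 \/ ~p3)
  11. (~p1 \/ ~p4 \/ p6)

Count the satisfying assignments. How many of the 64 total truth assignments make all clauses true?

11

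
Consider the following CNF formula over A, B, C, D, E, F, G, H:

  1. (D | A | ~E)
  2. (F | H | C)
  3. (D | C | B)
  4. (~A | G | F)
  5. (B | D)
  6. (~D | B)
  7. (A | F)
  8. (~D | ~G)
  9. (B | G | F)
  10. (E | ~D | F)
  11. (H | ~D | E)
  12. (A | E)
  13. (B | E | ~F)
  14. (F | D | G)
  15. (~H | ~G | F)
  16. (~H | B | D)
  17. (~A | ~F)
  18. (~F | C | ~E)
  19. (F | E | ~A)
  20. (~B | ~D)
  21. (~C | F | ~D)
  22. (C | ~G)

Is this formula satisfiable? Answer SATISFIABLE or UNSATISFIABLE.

SATISFIABLE

Branch on A: take A = True.
  then F is forced to False.
  then G is forced to True.
  then D is forced to False.
  then B is forced to True.
  then H is forced to False.
  then C is forced to True.
  then E is forced to True.
Every clause has at least one true literal under this assignment.
So A=True, B=True, C=True, D=False, E=True, F=False, G=True, H=False is a satisfying assignment.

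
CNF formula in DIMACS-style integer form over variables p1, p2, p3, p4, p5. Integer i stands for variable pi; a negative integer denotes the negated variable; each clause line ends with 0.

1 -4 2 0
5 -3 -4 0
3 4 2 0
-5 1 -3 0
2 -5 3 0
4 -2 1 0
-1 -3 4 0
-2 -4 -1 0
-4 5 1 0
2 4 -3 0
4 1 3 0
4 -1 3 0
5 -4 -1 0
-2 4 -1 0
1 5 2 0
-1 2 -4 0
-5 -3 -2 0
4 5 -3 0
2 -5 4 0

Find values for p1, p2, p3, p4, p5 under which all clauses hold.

p1=F, p2=T, p3=F, p4=T, p5=T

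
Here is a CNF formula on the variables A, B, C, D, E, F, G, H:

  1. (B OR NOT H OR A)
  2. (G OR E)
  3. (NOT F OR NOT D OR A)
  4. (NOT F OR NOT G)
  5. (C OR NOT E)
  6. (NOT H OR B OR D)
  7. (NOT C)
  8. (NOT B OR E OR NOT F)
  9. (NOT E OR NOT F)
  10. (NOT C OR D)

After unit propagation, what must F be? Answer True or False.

False

(NOT C) is a unit clause: C = False.
(C OR NOT E) with C = False leaves only NOT E, so E = False.
From (G OR E) and E = False: G = True.
(NOT G OR NOT F) with G = True leaves only NOT F, so F = False.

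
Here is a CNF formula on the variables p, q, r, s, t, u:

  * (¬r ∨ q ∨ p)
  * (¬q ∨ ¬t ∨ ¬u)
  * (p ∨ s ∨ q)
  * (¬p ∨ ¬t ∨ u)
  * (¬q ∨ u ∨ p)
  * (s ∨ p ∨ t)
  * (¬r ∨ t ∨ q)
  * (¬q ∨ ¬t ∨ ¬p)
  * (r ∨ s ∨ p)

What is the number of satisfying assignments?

Case analysis on p and q:
  p=1, q=1: forces t=0; r, s, u free → 2^3 = 8.
  p=1, q=0: s free; 4 ways for (r,t,u) × 2^1 = 8.
  p=0, q=1: remaining (r,s,t,u) ∈ {(0,1,0,1); (1,1,0,1)} — 2.
  p=0, q=0: remaining (r,s,t,u) ∈ {(0,1,0,0); (0,1,0,1); (0,1,1,0); (0,1,1,1)} — 4.
Total: 8 + 8 + 2 + 4 = 22.

22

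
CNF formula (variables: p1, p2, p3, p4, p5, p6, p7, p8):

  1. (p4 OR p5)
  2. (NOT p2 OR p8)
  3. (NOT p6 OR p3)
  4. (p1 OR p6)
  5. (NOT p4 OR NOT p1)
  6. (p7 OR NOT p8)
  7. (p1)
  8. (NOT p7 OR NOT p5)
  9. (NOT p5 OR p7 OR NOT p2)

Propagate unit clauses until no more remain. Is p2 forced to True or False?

(p1) stands alone — p1 = True.
(NOT p4 OR NOT p1) with p1 = True leaves only NOT p4, so p4 = False.
From (p4 OR p5) and p4 = False: p5 = True.
From (NOT p5 OR NOT p7) and p5 = True: p7 = False.
(p7 OR NOT p8): since p7 = False, the clause reduces to (NOT p8). p8 = False.
In (p8 OR NOT p2), p8 is now false; NOT p2 must hold, so p2 = False.

False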